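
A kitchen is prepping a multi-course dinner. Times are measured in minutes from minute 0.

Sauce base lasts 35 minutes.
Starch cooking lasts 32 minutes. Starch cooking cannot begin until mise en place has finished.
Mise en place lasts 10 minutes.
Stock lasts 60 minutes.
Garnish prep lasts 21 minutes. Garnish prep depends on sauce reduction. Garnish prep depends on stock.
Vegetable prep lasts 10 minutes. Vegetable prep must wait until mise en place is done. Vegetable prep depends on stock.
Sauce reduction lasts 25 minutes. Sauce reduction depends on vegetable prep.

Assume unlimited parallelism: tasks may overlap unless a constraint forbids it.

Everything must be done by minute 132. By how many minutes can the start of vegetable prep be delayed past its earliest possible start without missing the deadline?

16

Stock has no prerequisites, so it starts at minute 0 and finishes at minute 60.
Mise en place has no prerequisites, so it starts at minute 0 and finishes at minute 10.
Vegetable prep has to wait for mise en place (finishes minute 10); stock (finishes minute 60). The latest of these is minute 60, so vegetable prep runs minute 60 to 60 + 10 = minute 70.

Working backward from the deadline:
Garnish prep has no dependents, so it just needs to finish by minute 132. Starting by 132 − 21 = minute 111 achieves that.
Sauce reduction feeds into garnish prep (must start by minute 111); so sauce reduction must finish by minute 111 and therefore start by minute 86.
Vegetable prep feeds into sauce reduction (must start by minute 86); so vegetable prep must finish by minute 86 and therefore start by minute 76.
So vegetable prep can start as early as minute 60 and as late as minute 76, giving 76 − 60 = 16 minutes of slack.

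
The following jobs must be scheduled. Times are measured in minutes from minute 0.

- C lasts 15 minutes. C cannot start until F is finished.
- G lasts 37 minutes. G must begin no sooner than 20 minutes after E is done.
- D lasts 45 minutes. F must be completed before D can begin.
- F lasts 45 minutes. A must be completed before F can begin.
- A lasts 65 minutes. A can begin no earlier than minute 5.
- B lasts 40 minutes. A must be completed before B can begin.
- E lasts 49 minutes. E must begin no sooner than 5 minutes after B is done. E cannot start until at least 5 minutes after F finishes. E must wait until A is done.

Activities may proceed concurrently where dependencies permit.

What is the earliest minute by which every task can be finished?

After its own release at minute 5, A can start at minute 5 and finishes at minute 70.
F waits on A (finishes minute 70), so it starts at minute 70 and finishes at 70 + 45 = minute 115.
After F (finishes minute 115), D can start at minute 115 and finishes at minute 160.
C cannot begin until F (finishes minute 115). It runs from minute 115 to 115 + 15 = minute 130.
After A (finishes minute 70), B can start at minute 70 and finishes at minute 110.
For E: B (finishes minute 110, plus 5-minute gap → minute 115); F (finishes minute 115, plus 5-minute gap → minute 120); A (finishes minute 70). Taking the maximum gives a start of minute 120, and it finishes at 120 + 49 = minute 169.
After E (finishes minute 169, plus 20-minute gap → minute 189), G can start at minute 189 and finishes at minute 226.
All tasks are finished once the last one completes. Finish times: A at 70, B at 110, C at 130, D at 160, E at 169, F at 115, G at 226. The latest is minute 226.

226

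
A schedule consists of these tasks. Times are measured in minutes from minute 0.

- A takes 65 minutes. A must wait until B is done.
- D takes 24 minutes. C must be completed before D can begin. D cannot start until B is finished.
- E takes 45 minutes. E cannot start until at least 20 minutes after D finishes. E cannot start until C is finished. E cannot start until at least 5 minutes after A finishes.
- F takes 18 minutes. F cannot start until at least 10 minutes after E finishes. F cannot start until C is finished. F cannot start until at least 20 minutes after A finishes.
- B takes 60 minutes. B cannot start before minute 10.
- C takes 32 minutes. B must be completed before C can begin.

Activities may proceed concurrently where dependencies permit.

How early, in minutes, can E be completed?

191

After its own release at minute 10, B can start at minute 10 and finishes at minute 70.
C cannot begin until B (finishes minute 70). It runs from minute 70 to 70 + 32 = minute 102.
D needs all of C (finishes minute 102); B (finishes minute 70). That puts its earliest start at minute 102; it finishes at 102 + 24 = minute 126.
A cannot begin until B (finishes minute 70). It runs from minute 70 to 70 + 65 = minute 135.
E cannot start until D (finishes minute 126, plus 20-minute gap → minute 146); C (finishes minute 102); A (finishes minute 135, plus 5-minute gap → minute 140). The controlling bound is minute 146, so E finishes at 146 + 45 = minute 191.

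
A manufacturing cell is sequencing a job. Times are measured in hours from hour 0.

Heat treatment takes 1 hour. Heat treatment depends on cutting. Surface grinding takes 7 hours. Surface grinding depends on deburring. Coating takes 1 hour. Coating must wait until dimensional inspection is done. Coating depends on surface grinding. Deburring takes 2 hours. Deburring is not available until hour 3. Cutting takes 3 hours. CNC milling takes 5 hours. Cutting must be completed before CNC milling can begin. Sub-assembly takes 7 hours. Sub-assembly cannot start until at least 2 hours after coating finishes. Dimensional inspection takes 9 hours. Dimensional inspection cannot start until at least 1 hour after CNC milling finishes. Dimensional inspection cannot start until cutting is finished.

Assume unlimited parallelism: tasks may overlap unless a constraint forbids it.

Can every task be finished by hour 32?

Yes

Deburring waits on its own release at hour 3, so it starts at hour 3 and finishes at 3 + 2 = hour 5.
After deburring (finishes hour 5), surface grinding can start at hour 5 and finishes at hour 12.
Cutting has no prerequisites, so it starts at hour 0 and finishes at hour 3.
Heat treatment cannot begin until cutting (finishes hour 3). It runs from hour 3 to 3 + 1 = hour 4.
CNC milling cannot begin until cutting (finishes hour 3). It runs from hour 3 to 3 + 5 = hour 8.
Dimensional inspection has to wait for CNC milling (finishes hour 8, plus 1-hour gap → hour 9); cutting (finishes hour 3). The latest of these is hour 9, so dimensional inspection runs hour 9 to 9 + 9 = hour 18.
Coating needs all of dimensional inspection (finishes hour 18); surface grinding (finishes hour 12). That puts its earliest start at hour 18; it finishes at 18 + 1 = hour 19.
After coating (finishes hour 19, plus 2-hour gap → hour 21), sub-assembly can start at hour 21 and finishes at hour 28.
Every task is finished by hour 28, which is no later than the deadline of 32, so the schedule is feasible.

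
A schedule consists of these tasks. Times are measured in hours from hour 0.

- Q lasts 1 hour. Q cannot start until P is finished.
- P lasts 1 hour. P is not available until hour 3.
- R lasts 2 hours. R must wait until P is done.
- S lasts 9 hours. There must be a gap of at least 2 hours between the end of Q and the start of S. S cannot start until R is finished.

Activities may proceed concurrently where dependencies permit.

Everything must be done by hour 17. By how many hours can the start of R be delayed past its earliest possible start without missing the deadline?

After its own release at hour 3, P can start at hour 3 and finishes at hour 4.
R cannot begin until P (finishes hour 4). It runs from hour 4 to 4 + 2 = hour 6.

Working backward from the deadline:
S must finish by hour 17; it takes 9 hours, so it must start by 17 − 9 = hour 8.
Since S (must start by hour 8) depends on it, R must finish by hour 8. Backing off its 2-hour duration gives a latest start of hour 6.
So R can start as early as hour 4 and as late as hour 6, giving 6 − 4 = 2 hours of slack.

2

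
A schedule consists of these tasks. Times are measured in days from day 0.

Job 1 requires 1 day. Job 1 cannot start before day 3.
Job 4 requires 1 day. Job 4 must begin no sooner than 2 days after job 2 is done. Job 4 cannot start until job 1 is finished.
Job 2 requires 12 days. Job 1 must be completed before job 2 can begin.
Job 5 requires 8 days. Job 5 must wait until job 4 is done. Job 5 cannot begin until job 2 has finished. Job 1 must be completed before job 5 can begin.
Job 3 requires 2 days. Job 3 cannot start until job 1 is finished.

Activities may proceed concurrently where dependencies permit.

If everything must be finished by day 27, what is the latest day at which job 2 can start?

To finish by day 27, job 5 (duration 8) must start no later than day 19.
Job 4 has to be done before job 5 (must start by day 19). That means finishing by day 19, i.e. starting by 19 − 1 = day 18.
Job 2 must finish in time for job 4 (must start by day 18, minus 2-day gap → day 16); job 5 (must start by day 19). The tightest is day 16, so job 2 must start by 16 − 12 = day 4.

4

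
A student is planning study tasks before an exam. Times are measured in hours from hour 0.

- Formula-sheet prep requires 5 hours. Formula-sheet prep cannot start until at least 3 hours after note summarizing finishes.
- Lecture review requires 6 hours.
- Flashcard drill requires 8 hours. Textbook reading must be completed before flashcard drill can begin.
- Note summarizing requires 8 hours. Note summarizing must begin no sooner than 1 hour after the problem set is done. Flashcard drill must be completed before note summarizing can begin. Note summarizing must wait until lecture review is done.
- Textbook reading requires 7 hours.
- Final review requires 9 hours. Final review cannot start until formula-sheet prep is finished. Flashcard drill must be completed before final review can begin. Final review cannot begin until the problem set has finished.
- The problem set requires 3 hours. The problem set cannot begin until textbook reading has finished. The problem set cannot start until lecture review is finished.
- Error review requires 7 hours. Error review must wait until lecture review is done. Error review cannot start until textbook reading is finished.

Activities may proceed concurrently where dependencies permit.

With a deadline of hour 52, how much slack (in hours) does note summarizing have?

12

Lecture review has no prerequisites, so it starts at hour 0 and finishes at hour 6.
Textbook reading has no prerequisites, so it starts at hour 0 and finishes at hour 7.
After textbook reading (finishes hour 7), flashcard drill can start at hour 7 and finishes at hour 15.
The problem set cannot start until textbook reading (finishes hour 7); lecture review (finishes hour 6). The controlling bound is hour 7, so the problem set finishes at 7 + 3 = hour 10.
Note summarizing needs all of the problem set (finishes hour 10, plus 1-hour gap → hour 11); flashcard drill (finishes hour 15); lecture review (finishes hour 6). That puts its earliest start at hour 15; it finishes at 15 + 8 = hour 23.

Working backward from the deadline:
Final review must finish by hour 52; it takes 9 hours, so it must start by 52 − 9 = hour 43.
Formula-sheet prep feeds into final review (must start by hour 43); so formula-sheet prep must finish by hour 43 and therefore start by hour 38.
Since formula-sheet prep (must start by hour 38, minus 3-hour gap → hour 35) depends on it, note summarizing must finish by hour 35. Backing off its 8-hour duration gives a latest start of hour 27.
So note summarizing can start as early as hour 15 and as late as hour 27, giving 27 − 15 = 12 hours of slack.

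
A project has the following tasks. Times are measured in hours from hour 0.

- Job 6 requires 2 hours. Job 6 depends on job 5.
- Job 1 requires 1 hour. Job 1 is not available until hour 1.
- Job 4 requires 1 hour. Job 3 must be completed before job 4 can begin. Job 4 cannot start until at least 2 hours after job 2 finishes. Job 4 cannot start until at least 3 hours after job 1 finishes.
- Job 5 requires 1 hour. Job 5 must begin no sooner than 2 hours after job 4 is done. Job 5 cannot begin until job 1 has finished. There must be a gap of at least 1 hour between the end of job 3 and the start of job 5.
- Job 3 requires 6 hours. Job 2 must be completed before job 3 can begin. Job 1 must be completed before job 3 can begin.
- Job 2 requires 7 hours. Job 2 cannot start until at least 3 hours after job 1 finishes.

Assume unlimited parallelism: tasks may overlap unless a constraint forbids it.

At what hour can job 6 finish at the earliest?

24

Job 1 waits on its own release at hour 1, so it starts at hour 1 and finishes at 1 + 1 = hour 2.
After job 1 (finishes hour 2, plus 3-hour gap → hour 5), job 2 can start at hour 5 and finishes at hour 12.
Job 3 needs all of job 2 (finishes hour 12); job 1 (finishes hour 2). That puts its earliest start at hour 12; it finishes at 12 + 6 = hour 18.
For job 4: job 3 (finishes hour 18); job 2 (finishes hour 12, plus 2-hour gap → hour 14); job 1 (finishes hour 2, plus 3-hour gap → hour 5). Taking the maximum gives a start of hour 18, and it finishes at 18 + 1 = hour 19.
Job 5 cannot start until job 4 (finishes hour 19, plus 2-hour gap → hour 21); job 1 (finishes hour 2); job 3 (finishes hour 18, plus 1-hour gap → hour 19). The controlling bound is hour 21, so job 5 finishes at 21 + 1 = hour 22.
Job 6 cannot begin until job 5 (finishes hour 22). It runs from hour 22 to 22 + 2 = hour 24.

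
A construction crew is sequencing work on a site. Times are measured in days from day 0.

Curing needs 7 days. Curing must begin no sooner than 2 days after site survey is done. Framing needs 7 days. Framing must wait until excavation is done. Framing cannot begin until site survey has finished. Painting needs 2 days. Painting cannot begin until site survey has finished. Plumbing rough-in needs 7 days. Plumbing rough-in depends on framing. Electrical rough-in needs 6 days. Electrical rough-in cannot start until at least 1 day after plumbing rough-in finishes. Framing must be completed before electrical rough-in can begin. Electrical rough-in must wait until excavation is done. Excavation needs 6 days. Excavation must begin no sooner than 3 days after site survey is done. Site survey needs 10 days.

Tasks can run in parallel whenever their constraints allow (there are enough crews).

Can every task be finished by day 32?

Site survey has no prerequisites, so it starts at day 0 and finishes at day 10.
Painting waits on site survey (finishes day 10), so it starts at day 10 and finishes at 10 + 2 = day 12.
Curing cannot begin until site survey (finishes day 10, plus 2-day gap → day 12). It runs from day 12 to 12 + 7 = day 19.
Excavation waits on site survey (finishes day 10, plus 3-day gap → day 13), so it starts at day 13 and finishes at 13 + 6 = day 19.
Framing needs all of excavation (finishes day 19); site survey (finishes day 10). That puts its earliest start at day 19; it finishes at 19 + 7 = day 26.
Plumbing rough-in cannot begin until framing (finishes day 26). It runs from day 26 to 26 + 7 = day 33.
For electrical rough-in: plumbing rough-in (finishes day 33, plus 1-day gap → day 34); framing (finishes day 26); excavation (finishes day 19). Taking the maximum gives a start of day 34, and it finishes at 34 + 6 = day 40.
The earliest everything can be done is day 40, which is after the deadline of 32, so it is not possible.

No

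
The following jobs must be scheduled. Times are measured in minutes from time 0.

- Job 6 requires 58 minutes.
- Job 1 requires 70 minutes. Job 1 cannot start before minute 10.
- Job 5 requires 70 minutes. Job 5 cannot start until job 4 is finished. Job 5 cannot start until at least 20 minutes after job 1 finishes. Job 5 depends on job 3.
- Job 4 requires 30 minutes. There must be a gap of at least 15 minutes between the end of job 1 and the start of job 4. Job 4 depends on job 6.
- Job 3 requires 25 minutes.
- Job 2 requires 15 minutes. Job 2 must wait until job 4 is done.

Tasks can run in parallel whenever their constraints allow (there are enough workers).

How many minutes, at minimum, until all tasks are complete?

195

Nothing blocks job 6, so it runs from minute 0 to minute 58.
Job 3 can start immediately at minute 0; it finishes at minute 25.
After its own release at minute 10, job 1 can start at minute 10 and finishes at minute 80.
Job 4 needs all of job 1 (finishes minute 80, plus 15-minute gap → minute 95); job 6 (finishes minute 58). That puts its earliest start at minute 95; it finishes at 95 + 30 = minute 125.
Job 5 needs all of job 4 (finishes minute 125); job 1 (finishes minute 80, plus 20-minute gap → minute 100); job 3 (finishes minute 25). That puts its earliest start at minute 125; it finishes at 125 + 70 = minute 195.
Job 2 cannot begin until job 4 (finishes minute 125). It runs from minute 125 to 125 + 15 = minute 140.
All tasks are finished once the last one completes. Finish times: Job 1 at 80, Job 2 at 140, Job 3 at 25, Job 4 at 125, Job 5 at 195, Job 6 at 58. The latest is minute 195.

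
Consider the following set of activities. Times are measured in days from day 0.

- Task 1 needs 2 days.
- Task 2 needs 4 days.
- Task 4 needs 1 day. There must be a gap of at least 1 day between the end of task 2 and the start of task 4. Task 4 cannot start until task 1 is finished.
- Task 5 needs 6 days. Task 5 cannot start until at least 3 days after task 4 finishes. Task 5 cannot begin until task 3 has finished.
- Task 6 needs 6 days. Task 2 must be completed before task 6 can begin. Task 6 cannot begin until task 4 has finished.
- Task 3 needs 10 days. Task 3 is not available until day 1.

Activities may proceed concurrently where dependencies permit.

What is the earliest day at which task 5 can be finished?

17

Task 3 cannot begin until its own release at day 1. It runs from day 1 to 1 + 10 = day 11.
Nothing blocks task 2, so it runs from day 0 to day 4.
Task 1 has no prerequisites, so it starts at day 0 and finishes at day 2.
For task 4: task 2 (finishes day 4, plus 1-day gap → day 5); task 1 (finishes day 2). Taking the maximum gives a start of day 5, and it finishes at 5 + 1 = day 6.
Task 5 cannot start until task 4 (finishes day 6, plus 3-day gap → day 9); task 3 (finishes day 11). The controlling bound is day 11, so task 5 finishes at 11 + 6 = day 17.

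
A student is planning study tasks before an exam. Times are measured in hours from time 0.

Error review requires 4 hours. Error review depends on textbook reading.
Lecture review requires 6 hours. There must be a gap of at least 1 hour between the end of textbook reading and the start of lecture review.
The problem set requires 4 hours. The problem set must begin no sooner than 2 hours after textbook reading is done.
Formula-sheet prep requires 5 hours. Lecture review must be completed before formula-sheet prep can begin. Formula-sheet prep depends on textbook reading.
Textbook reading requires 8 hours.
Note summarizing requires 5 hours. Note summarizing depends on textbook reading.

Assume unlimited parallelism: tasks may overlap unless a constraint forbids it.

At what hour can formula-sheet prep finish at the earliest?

Textbook reading has no prerequisites, so it starts at hour 0 and finishes at hour 8.
Lecture review waits on textbook reading (finishes hour 8, plus 1-hour gap → hour 9), so it starts at hour 9 and finishes at 9 + 6 = hour 15.
Formula-sheet prep needs all of lecture review (finishes hour 15); textbook reading (finishes hour 8). That puts its earliest start at hour 15; it finishes at 15 + 5 = hour 20.

20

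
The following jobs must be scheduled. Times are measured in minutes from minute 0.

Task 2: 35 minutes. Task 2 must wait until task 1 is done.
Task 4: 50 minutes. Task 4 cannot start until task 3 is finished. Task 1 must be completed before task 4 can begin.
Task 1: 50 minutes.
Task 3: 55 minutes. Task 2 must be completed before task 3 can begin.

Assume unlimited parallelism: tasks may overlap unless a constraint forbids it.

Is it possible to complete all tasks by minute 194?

Task 1 can start immediately at minute 0; it finishes at minute 50.
Task 2 waits on task 1 (finishes minute 50), so it starts at minute 50 and finishes at 50 + 35 = minute 85.
After task 2 (finishes minute 85), task 3 can start at minute 85 and finishes at minute 140.
Task 4 needs all of task 3 (finishes minute 140); task 1 (finishes minute 50). That puts its earliest start at minute 140; it finishes at 140 + 50 = minute 190.
Every task is finished by minute 190, which is no later than the deadline of 194, so the schedule is feasible.

Yes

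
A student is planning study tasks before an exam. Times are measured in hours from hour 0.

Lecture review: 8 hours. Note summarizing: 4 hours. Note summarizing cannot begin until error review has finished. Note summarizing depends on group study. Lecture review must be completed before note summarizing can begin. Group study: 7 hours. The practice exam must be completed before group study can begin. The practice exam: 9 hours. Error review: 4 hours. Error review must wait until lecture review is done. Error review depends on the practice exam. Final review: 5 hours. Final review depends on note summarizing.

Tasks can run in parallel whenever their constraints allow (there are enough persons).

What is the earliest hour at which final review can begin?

The practice exam has no prerequisites, so it starts at hour 0 and finishes at hour 9.
Group study cannot begin until the practice exam (finishes hour 9). It runs from hour 9 to 9 + 7 = hour 16.
Nothing blocks lecture review, so it runs from hour 0 to hour 8.
Error review has to wait for lecture review (finishes hour 8); the practice exam (finishes hour 9). The latest of these is hour 9, so error review runs hour 9 to 9 + 4 = hour 13.
For note summarizing: error review (finishes hour 13); group study (finishes hour 16); lecture review (finishes hour 8). Taking the maximum gives a start of hour 16, and it finishes at 16 + 4 = hour 20.
Final review waits on note summarizing (finishes hour 20), so the earliest it can start is hour 20.

20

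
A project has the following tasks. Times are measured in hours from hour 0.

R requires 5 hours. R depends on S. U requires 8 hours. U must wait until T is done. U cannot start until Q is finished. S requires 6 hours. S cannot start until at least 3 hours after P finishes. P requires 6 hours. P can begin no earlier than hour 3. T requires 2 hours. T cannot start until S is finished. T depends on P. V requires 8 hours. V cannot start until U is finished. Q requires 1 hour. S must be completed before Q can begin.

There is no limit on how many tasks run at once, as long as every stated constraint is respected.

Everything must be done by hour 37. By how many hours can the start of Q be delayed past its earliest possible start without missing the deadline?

P cannot begin until its own release at hour 3. It runs from hour 3 to 3 + 6 = hour 9.
S cannot begin until P (finishes hour 9, plus 3-hour gap → hour 12). It runs from hour 12 to 12 + 6 = hour 18.
Q cannot begin until S (finishes hour 18). It runs from hour 18 to 18 + 1 = hour 19.

Working backward from the deadline:
V must finish by hour 37; it takes 8 hours, so it must start by 37 − 8 = hour 29.
U must finish before V (must start by hour 29). With an 8-hour duration, U must start by 29 − 8 = hour 21.
Q has to be done before U (must start by hour 21). That means finishing by hour 21, i.e. starting by 21 − 1 = hour 20.
So Q can start as early as hour 18 and as late as hour 20, giving 20 − 18 = 2 hours of slack.

2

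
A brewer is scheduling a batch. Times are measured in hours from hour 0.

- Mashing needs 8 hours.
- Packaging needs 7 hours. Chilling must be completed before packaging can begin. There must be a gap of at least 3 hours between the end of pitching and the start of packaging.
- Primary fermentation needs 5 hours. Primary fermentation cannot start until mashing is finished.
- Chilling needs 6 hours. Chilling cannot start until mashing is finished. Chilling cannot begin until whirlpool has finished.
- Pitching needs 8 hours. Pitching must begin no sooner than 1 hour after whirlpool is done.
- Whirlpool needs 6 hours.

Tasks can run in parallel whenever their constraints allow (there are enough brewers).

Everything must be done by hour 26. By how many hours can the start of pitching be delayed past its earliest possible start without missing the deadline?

Whirlpool can start immediately at hour 0; it finishes at hour 6.
After whirlpool (finishes hour 6, plus 1-hour gap → hour 7), pitching can start at hour 7 and finishes at hour 15.

Working backward from the deadline:
To finish by hour 26, packaging (duration 7) must start no later than hour 19.
Pitching must finish before packaging (must start by hour 19, minus 3-hour gap → hour 16). With an 8-hour duration, pitching must start by 16 − 8 = hour 8.
So pitching can start as early as hour 7 and as late as hour 8, giving 8 − 7 = 1 hour of slack.

1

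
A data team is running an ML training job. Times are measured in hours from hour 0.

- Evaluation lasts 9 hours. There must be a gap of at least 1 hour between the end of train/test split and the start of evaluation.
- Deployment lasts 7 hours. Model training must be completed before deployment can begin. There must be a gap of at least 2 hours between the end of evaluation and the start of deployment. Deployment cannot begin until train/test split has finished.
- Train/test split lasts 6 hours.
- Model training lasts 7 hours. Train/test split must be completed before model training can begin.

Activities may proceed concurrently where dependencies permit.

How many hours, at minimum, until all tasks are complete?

Nothing blocks train/test split, so it runs from hour 0 to hour 6.
Evaluation waits on train/test split (finishes hour 6, plus 1-hour gap → hour 7), so it starts at hour 7 and finishes at 7 + 9 = hour 16.
After train/test split (finishes hour 6), model training can start at hour 6 and finishes at hour 13.
For deployment: model training (finishes hour 13); evaluation (finishes hour 16, plus 2-hour gap → hour 18); train/test split (finishes hour 6). Taking the maximum gives a start of hour 18, and it finishes at 18 + 7 = hour 25.
All tasks are finished once the last one completes. Finish times: Train/test split at 6, Model training at 13, Evaluation at 16, Deployment at 25. The latest is hour 25.

25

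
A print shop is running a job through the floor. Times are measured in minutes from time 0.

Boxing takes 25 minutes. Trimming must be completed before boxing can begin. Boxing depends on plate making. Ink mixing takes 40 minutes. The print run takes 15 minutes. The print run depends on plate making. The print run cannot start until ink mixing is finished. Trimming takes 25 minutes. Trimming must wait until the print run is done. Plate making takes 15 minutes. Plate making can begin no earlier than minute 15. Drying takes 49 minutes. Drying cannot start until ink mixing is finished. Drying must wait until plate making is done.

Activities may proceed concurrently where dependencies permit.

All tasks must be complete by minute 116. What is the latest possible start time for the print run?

Nothing follows boxing; the deadline of minute 116 is its only limit. It must start by 116 − 25 = minute 91.
Trimming feeds into boxing (must start by minute 91); so trimming must finish by minute 91 and therefore start by minute 66.
Since trimming (must start by minute 66) depends on it, the print run must finish by minute 66. Backing off its 15-minute duration gives a latest start of minute 51.

51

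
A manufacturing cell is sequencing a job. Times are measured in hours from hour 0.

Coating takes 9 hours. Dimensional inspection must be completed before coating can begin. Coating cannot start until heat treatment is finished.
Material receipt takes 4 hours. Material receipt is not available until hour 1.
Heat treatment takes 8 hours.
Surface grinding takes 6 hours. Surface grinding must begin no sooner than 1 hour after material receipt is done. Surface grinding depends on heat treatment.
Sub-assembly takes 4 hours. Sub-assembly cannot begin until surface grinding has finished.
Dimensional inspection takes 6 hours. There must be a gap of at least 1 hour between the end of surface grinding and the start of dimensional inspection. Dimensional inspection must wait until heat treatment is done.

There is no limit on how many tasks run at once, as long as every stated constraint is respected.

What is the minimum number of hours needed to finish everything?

30

Heat treatment has no prerequisites, so it starts at hour 0 and finishes at hour 8.
After its own release at hour 1, material receipt can start at hour 1 and finishes at hour 5.
Surface grinding has to wait for material receipt (finishes hour 5, plus 1-hour gap → hour 6); heat treatment (finishes hour 8). The latest of these is hour 8, so surface grinding runs hour 8 to 8 + 6 = hour 14.
Sub-assembly cannot begin until surface grinding (finishes hour 14). It runs from hour 14 to 14 + 4 = hour 18.
Dimensional inspection cannot start until surface grinding (finishes hour 14, plus 1-hour gap → hour 15); heat treatment (finishes hour 8). The controlling bound is hour 15, so dimensional inspection finishes at 15 + 6 = hour 21.
Coating needs all of dimensional inspection (finishes hour 21); heat treatment (finishes hour 8). That puts its earliest start at hour 21; it finishes at 21 + 9 = hour 30.
All tasks are finished once the last one completes. Finish times: Material receipt at 5, Heat treatment at 8, Surface grinding at 14, Dimensional inspection at 21, Coating at 30, Sub-assembly at 18. The latest is hour 30.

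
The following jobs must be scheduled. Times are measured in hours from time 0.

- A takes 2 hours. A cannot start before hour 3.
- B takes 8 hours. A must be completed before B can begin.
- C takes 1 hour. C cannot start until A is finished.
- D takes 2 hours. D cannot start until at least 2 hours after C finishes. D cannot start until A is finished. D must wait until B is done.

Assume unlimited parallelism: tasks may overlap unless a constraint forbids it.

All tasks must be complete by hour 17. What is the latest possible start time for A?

Nothing follows D; the deadline of hour 17 is its only limit. It must start by 17 − 2 = hour 15.
B must finish before D (must start by hour 15). With an 8-hour duration, B must start by 15 − 8 = hour 7.
C must finish before D (must start by hour 15, minus 2-hour gap → hour 13). With a 1-hour duration, C must start by 13 − 1 = hour 12.
For A: B (must start by hour 7); C (must start by hour 12); D (must start by hour 15). The most restrictive is hour 7; with a 2-hour duration, A must start by hour 5.

5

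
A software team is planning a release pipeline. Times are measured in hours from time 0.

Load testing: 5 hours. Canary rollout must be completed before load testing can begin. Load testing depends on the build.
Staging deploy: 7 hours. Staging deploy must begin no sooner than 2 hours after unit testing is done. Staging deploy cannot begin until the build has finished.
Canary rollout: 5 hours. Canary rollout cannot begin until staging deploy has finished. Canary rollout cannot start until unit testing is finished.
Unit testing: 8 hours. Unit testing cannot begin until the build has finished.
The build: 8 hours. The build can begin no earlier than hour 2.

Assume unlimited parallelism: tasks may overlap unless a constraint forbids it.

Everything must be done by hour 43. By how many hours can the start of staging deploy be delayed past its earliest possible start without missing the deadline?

The build waits on its own release at hour 2, so it starts at hour 2 and finishes at 2 + 8 = hour 10.
Unit testing cannot begin until the build (finishes hour 10). It runs from hour 10 to 10 + 8 = hour 18.
For staging deploy: unit testing (finishes hour 18, plus 2-hour gap → hour 20); the build (finishes hour 10). Taking the maximum gives a start of hour 20, and it finishes at 20 + 7 = hour 27.

Working backward from the deadline:
To finish by hour 43, load testing (duration 5) must start no later than hour 38.
Canary rollout must finish before load testing (must start by hour 38). With a 5-hour duration, canary rollout must start by 38 − 5 = hour 33.
Staging deploy has to be done before canary rollout (must start by hour 33). That means finishing by hour 33, i.e. starting by 33 − 7 = hour 26.
So staging deploy can start as early as hour 20 and as late as hour 26, giving 26 − 20 = 6 hours of slack.

6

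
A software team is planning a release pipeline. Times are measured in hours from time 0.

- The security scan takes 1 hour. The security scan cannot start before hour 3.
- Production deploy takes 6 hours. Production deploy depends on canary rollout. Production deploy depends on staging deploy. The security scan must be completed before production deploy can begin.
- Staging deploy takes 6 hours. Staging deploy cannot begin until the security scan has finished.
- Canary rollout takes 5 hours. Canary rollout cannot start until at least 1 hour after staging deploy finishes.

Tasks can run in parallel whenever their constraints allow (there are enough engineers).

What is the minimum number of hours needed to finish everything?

22

The security scan cannot begin until its own release at hour 3. It runs from hour 3 to 3 + 1 = hour 4.
After the security scan (finishes hour 4), staging deploy can start at hour 4 and finishes at hour 10.
Canary rollout cannot begin until staging deploy (finishes hour 10, plus 1-hour gap → hour 11). It runs from hour 11 to 11 + 5 = hour 16.
Production deploy has to wait for canary rollout (finishes hour 16); staging deploy (finishes hour 10); the security scan (finishes hour 4). The latest of these is hour 16, so production deploy runs hour 16 to 16 + 6 = hour 22.
All tasks are finished once the last one completes. Finish times: The security scan at 4, Staging deploy at 10, Canary rollout at 16, Production deploy at 22. The latest is hour 22.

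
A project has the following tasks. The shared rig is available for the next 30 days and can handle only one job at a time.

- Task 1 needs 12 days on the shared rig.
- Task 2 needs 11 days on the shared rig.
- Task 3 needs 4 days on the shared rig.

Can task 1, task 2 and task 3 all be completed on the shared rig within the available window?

Running back to back, the jobs need 12 + 11 + 4 = 27 days on the shared rig.
Since 27 ≤ 30, they fit within the window.

Yes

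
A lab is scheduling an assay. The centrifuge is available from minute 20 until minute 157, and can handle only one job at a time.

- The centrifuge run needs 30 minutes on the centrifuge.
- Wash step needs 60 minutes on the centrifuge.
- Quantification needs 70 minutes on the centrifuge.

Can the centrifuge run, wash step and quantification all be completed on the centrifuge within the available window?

The centrifuge window is 157 − 20 = 137 minutes.
Running back to back, the jobs need 30 + 60 + 70 = 160 minutes on the centrifuge.
Since 160 > 137, they cannot all fit.

No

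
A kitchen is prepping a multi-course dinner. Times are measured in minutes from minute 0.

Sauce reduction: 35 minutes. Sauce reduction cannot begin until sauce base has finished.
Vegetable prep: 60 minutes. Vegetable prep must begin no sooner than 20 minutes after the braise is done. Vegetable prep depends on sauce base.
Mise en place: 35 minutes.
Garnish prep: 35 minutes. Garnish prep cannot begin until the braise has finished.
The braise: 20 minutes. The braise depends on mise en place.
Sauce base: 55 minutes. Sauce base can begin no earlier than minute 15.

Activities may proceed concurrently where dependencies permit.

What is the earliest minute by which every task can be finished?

135

Sauce base waits on its own release at minute 15, so it starts at minute 15 and finishes at 15 + 55 = minute 70.
Sauce reduction waits on sauce base (finishes minute 70), so it starts at minute 70 and finishes at 70 + 35 = minute 105.
Mise en place can start immediately at minute 0; it finishes at minute 35.
The braise waits on mise en place (finishes minute 35), so it starts at minute 35 and finishes at 35 + 20 = minute 55.
Garnish prep waits on the braise (finishes minute 55), so it starts at minute 55 and finishes at 55 + 35 = minute 90.
For vegetable prep: the braise (finishes minute 55, plus 20-minute gap → minute 75); sauce base (finishes minute 70). Taking the maximum gives a start of minute 75, and it finishes at 75 + 60 = minute 135.
All tasks are finished once the last one completes. Finish times: Mise en place at 35, Sauce base at 70, The braise at 55, Vegetable prep at 135, Sauce reduction at 105, Garnish prep at 90. The latest is minute 135.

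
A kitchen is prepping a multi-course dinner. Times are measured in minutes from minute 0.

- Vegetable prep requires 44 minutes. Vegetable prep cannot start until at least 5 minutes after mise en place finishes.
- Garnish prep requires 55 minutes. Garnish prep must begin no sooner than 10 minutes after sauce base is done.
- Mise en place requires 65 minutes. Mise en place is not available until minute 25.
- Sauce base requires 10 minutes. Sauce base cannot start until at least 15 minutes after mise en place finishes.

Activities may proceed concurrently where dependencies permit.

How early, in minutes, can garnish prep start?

125

After its own release at minute 25, mise en place can start at minute 25 and finishes at minute 90.
Sauce base waits on mise en place (finishes minute 90, plus 15-minute gap → minute 105), so it starts at minute 105 and finishes at 105 + 10 = minute 115.
Garnish prep waits on sauce base (finishes minute 115, plus 10-minute gap → minute 125), so the earliest it can start is minute 125.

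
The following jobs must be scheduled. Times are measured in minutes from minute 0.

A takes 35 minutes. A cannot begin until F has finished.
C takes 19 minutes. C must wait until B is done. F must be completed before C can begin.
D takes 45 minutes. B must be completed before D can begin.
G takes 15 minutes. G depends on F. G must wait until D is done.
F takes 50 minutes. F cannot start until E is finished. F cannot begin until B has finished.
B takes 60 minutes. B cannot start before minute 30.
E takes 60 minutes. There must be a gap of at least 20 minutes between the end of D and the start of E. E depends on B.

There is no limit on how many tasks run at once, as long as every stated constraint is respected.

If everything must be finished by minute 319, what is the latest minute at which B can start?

A must finish by minute 319; it takes 35 minutes, so it must start by 319 − 35 = minute 284.
C must finish by minute 319; it takes 19 minutes, so it must start by 319 − 19 = minute 300.
To finish by minute 319, G (duration 15) must start no later than minute 304.
F feeds A (must start by minute 284); C (must start by minute 300); G (must start by minute 304). Taking the minimum, F must finish by minute 284 and start by 284 − 50 = minute 234.
E has to be done before F (must start by minute 234). That means finishing by minute 234, i.e. starting by 234 − 60 = minute 174.
D has several dependents: E (must start by minute 174, minus 20-minute gap → minute 154); G (must start by minute 304). The earliest of those limits is minute 154, so D must start by 154 − 45 = minute 109.
For B: C (must start by minute 300); D (must start by minute 109); E (must start by minute 174); F (must start by minute 234). The most restrictive is minute 109; with a 60-minute duration, B must start by minute 49.

49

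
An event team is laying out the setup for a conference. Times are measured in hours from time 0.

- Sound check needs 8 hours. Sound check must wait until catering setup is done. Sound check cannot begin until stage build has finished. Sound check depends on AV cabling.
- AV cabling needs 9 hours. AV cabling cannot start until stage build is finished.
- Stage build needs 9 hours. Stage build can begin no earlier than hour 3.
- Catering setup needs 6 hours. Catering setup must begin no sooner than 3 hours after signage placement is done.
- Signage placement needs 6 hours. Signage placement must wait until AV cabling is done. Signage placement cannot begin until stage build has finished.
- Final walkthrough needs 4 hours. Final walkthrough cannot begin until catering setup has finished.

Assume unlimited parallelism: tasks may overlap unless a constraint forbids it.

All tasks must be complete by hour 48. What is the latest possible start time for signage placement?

25

Sound check must finish by hour 48; it takes 8 hours, so it must start by 48 − 8 = hour 40.
Final walkthrough must finish by hour 48; it takes 4 hours, so it must start by 48 − 4 = hour 44.
Catering setup has several dependents: sound check (must start by hour 40); final walkthrough (must start by hour 44). The earliest of those limits is hour 40, so catering setup must start by 40 − 6 = hour 34.
Since catering setup (must start by hour 34, minus 3-hour gap → hour 31) depends on it, signage placement must finish by hour 31. Backing off its 6-hour duration gives a latest start of hour 25.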